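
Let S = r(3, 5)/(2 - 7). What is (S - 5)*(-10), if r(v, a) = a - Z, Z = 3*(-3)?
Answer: 78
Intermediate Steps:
Z = -9
r(v, a) = 9 + a (r(v, a) = a - 1*(-9) = a + 9 = 9 + a)
S = -14/5 (S = (9 + 5)/(2 - 7) = 14/(-5) = 14*(-⅕) = -14/5 ≈ -2.8000)
(S - 5)*(-10) = (-14/5 - 5)*(-10) = -39/5*(-10) = 78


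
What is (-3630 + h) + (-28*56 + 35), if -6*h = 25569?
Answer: -18849/2 ≈ -9424.5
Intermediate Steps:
h = -8523/2 (h = -⅙*25569 = -8523/2 ≈ -4261.5)
(-3630 + h) + (-28*56 + 35) = (-3630 - 8523/2) + (-28*56 + 35) = -15783/2 + (-1568 + 35) = -15783/2 - 1533 = -18849/2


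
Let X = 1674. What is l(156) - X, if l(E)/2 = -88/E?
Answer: -65330/39 ≈ -1675.1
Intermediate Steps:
l(E) = -176/E (l(E) = 2*(-88/E) = -176/E)
l(156) - X = -176/156 - 1*1674 = -176*1/156 - 1674 = -44/39 - 1674 = -65330/39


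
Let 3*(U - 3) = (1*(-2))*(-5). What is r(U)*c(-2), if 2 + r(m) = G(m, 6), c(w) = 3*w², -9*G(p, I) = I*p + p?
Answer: -748/9 ≈ -83.111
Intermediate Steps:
G(p, I) = -p/9 - I*p/9 (G(p, I) = -(I*p + p)/9 = -(p + I*p)/9 = -p/9 - I*p/9)
U = 19/3 (U = 3 + ((1*(-2))*(-5))/3 = 3 + (-2*(-5))/3 = 3 + (⅓)*10 = 3 + 10/3 = 19/3 ≈ 6.3333)
r(m) = -2 - 7*m/9 (r(m) = -2 - m*(1 + 6)/9 = -2 - ⅑*m*7 = -2 - 7*m/9)
r(U)*c(-2) = (-2 - 7/9*19/3)*(3*(-2)²) = (-2 - 133/27)*(3*4) = -187/27*12 = -748/9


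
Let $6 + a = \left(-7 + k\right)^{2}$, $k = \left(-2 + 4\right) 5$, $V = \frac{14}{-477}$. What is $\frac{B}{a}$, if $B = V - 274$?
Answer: $- \frac{130712}{1431} \approx -91.343$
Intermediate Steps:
$V = - \frac{14}{477}$ ($V = 14 \left(- \frac{1}{477}\right) = - \frac{14}{477} \approx -0.02935$)
$k = 10$ ($k = 2 \cdot 5 = 10$)
$B = - \frac{130712}{477}$ ($B = - \frac{14}{477} - 274 = - \frac{130712}{477} \approx -274.03$)
$a = 3$ ($a = -6 + \left(-7 + 10\right)^{2} = -6 + 3^{2} = -6 + 9 = 3$)
$\frac{B}{a} = - \frac{130712}{477 \cdot 3} = \left(- \frac{130712}{477}\right) \frac{1}{3} = - \frac{130712}{1431}$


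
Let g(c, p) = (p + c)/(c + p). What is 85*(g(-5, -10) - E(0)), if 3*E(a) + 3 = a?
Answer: 170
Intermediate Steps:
g(c, p) = 1 (g(c, p) = (c + p)/(c + p) = 1)
E(a) = -1 + a/3
85*(g(-5, -10) - E(0)) = 85*(1 - (-1 + (1/3)*0)) = 85*(1 - (-1 + 0)) = 85*(1 - 1*(-1)) = 85*(1 + 1) = 85*2 = 170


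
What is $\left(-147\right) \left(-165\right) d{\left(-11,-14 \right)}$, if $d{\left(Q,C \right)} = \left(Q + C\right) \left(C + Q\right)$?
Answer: $15159375$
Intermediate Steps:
$d{\left(Q,C \right)} = \left(C + Q\right)^{2}$ ($d{\left(Q,C \right)} = \left(C + Q\right) \left(C + Q\right) = \left(C + Q\right)^{2}$)
$\left(-147\right) \left(-165\right) d{\left(-11,-14 \right)} = \left(-147\right) \left(-165\right) \left(-14 - 11\right)^{2} = 24255 \left(-25\right)^{2} = 24255 \cdot 625 = 15159375$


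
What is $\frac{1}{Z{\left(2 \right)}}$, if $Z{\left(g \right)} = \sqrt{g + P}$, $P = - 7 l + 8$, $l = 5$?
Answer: $- \frac{i}{5} \approx - 0.2 i$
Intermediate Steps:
$P = -27$ ($P = \left(-7\right) 5 + 8 = -35 + 8 = -27$)
$Z{\left(g \right)} = \sqrt{-27 + g}$ ($Z{\left(g \right)} = \sqrt{g - 27} = \sqrt{-27 + g}$)
$\frac{1}{Z{\left(2 \right)}} = \frac{1}{\sqrt{-27 + 2}} = \frac{1}{\sqrt{-25}} = \frac{1}{5 i} = - \frac{i}{5}$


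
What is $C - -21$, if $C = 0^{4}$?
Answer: $21$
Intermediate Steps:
$C = 0$
$C - -21 = 0 - -21 = 0 + 21 = 21$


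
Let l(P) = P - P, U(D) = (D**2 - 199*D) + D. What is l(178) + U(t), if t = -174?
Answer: 64728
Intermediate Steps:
U(D) = D**2 - 198*D
l(P) = 0
l(178) + U(t) = 0 - 174*(-198 - 174) = 0 - 174*(-372) = 0 + 64728 = 64728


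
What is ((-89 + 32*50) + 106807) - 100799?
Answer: 7519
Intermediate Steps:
((-89 + 32*50) + 106807) - 100799 = ((-89 + 1600) + 106807) - 100799 = (1511 + 106807) - 100799 = 108318 - 100799 = 7519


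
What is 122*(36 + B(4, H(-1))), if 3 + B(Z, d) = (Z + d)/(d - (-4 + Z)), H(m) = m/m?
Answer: 4636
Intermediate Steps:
H(m) = 1
B(Z, d) = -3 + (Z + d)/(4 + d - Z) (B(Z, d) = -3 + (Z + d)/(d - (-4 + Z)) = -3 + (Z + d)/(d + (4 - Z)) = -3 + (Z + d)/(4 + d - Z))
122*(36 + B(4, H(-1))) = 122*(36 + 2*(-6 - 1*1 + 2*4)/(4 + 1 - 1*4)) = 122*(36 + 2*(-6 - 1 + 8)/(4 + 1 - 4)) = 122*(36 + 2*1/1) = 122*(36 + 2*1*1) = 122*(36 + 2) = 122*38 = 4636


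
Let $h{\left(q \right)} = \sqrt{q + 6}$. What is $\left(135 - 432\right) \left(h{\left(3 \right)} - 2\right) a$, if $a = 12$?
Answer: $-3564$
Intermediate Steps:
$h{\left(q \right)} = \sqrt{6 + q}$
$\left(135 - 432\right) \left(h{\left(3 \right)} - 2\right) a = \left(135 - 432\right) \left(\sqrt{6 + 3} - 2\right) 12 = - 297 \left(\sqrt{9} - 2\right) 12 = - 297 \left(3 - 2\right) 12 = - 297 \cdot 1 \cdot 12 = \left(-297\right) 12 = -3564$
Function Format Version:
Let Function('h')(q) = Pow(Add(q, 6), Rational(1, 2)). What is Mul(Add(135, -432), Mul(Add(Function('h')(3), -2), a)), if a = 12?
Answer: -3564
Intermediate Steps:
Function('h')(q) = Pow(Add(6, q), Rational(1, 2))
Mul(Add(135, -432), Mul(Add(Function('h')(3), -2), a)) = Mul(Add(135, -432), Mul(Add(Pow(Add(6, 3), Rational(1, 2)), -2), 12)) = Mul(-297, Mul(Add(Pow(9, Rational(1, 2)), -2), 12)) = Mul(-297, Mul(Add(3, -2), 12)) = Mul(-297, Mul(1, 12)) = Mul(-297, 12) = -3564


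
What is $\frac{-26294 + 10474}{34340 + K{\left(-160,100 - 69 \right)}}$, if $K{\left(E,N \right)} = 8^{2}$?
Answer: $- \frac{3955}{8601} \approx -0.45983$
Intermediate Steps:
$K{\left(E,N \right)} = 64$
$\frac{-26294 + 10474}{34340 + K{\left(-160,100 - 69 \right)}} = \frac{-26294 + 10474}{34340 + 64} = - \frac{15820}{34404} = \left(-15820\right) \frac{1}{34404} = - \frac{3955}{8601}$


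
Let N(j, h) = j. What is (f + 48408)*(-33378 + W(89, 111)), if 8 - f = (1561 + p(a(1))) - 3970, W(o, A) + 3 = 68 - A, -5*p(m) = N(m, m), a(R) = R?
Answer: -8493907424/5 ≈ -1.6988e+9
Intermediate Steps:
p(m) = -m/5
W(o, A) = 65 - A (W(o, A) = -3 + (68 - A) = 65 - A)
f = 12086/5 (f = 8 - ((1561 - ⅕*1) - 3970) = 8 - ((1561 - ⅕) - 3970) = 8 - (7804/5 - 3970) = 8 - 1*(-12046/5) = 8 + 12046/5 = 12086/5 ≈ 2417.2)
(f + 48408)*(-33378 + W(89, 111)) = (12086/5 + 48408)*(-33378 + (65 - 1*111)) = 254126*(-33378 + (65 - 111))/5 = 254126*(-33378 - 46)/5 = (254126/5)*(-33424) = -8493907424/5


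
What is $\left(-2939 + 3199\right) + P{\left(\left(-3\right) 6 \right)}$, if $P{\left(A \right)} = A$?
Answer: $242$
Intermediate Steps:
$\left(-2939 + 3199\right) + P{\left(\left(-3\right) 6 \right)} = \left(-2939 + 3199\right) - 18 = 260 - 18 = 242$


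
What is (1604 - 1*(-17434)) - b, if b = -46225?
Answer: 65263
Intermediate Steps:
(1604 - 1*(-17434)) - b = (1604 - 1*(-17434)) - 1*(-46225) = (1604 + 17434) + 46225 = 19038 + 46225 = 65263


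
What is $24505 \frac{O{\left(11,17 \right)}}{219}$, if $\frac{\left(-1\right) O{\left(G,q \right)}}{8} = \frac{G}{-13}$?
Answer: $\frac{165880}{219} \approx 757.44$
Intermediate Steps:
$O{\left(G,q \right)} = \frac{8 G}{13}$ ($O{\left(G,q \right)} = - 8 \frac{G}{-13} = - 8 G \left(- \frac{1}{13}\right) = - 8 \left(- \frac{G}{13}\right) = \frac{8 G}{13}$)
$24505 \frac{O{\left(11,17 \right)}}{219} = 24505 \frac{\frac{8}{13} \cdot 11}{219} = 24505 \cdot \frac{88}{13} \cdot \frac{1}{219} = 24505 \cdot \frac{88}{2847} = \frac{165880}{219}$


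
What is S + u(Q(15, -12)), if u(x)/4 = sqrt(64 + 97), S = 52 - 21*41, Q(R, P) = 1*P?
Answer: -809 + 4*sqrt(161) ≈ -758.25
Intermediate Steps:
Q(R, P) = P
S = -809 (S = 52 - 861 = -809)
u(x) = 4*sqrt(161) (u(x) = 4*sqrt(64 + 97) = 4*sqrt(161))
S + u(Q(15, -12)) = -809 + 4*sqrt(161)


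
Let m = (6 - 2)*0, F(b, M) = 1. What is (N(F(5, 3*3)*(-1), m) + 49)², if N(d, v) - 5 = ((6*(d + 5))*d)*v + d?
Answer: 2809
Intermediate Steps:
m = 0 (m = 4*0 = 0)
N(d, v) = 5 + d + d*v*(30 + 6*d) (N(d, v) = 5 + (((6*(d + 5))*d)*v + d) = 5 + (((6*(5 + d))*d)*v + d) = 5 + (((30 + 6*d)*d)*v + d) = 5 + ((d*(30 + 6*d))*v + d) = 5 + (d*v*(30 + 6*d) + d) = 5 + (d + d*v*(30 + 6*d)) = 5 + d + d*v*(30 + 6*d))
(N(F(5, 3*3)*(-1), m) + 49)² = ((5 + 1*(-1) + 6*0*(1*(-1))² + 30*(1*(-1))*0) + 49)² = ((5 - 1 + 6*0*(-1)² + 30*(-1)*0) + 49)² = ((5 - 1 + 6*0*1 + 0) + 49)² = ((5 - 1 + 0 + 0) + 49)² = (4 + 49)² = 53² = 2809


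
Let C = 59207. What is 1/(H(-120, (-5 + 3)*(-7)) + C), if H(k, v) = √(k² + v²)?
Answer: 59207/3505454253 - 2*√3649/3505454253 ≈ 1.6856e-5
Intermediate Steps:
1/(H(-120, (-5 + 3)*(-7)) + C) = 1/(√((-120)² + ((-5 + 3)*(-7))²) + 59207) = 1/(√(14400 + (-2*(-7))²) + 59207) = 1/(√(14400 + 14²) + 59207) = 1/(√(14400 + 196) + 59207) = 1/(√14596 + 59207) = 1/(2*√3649 + 59207) = 1/(59207 + 2*√3649)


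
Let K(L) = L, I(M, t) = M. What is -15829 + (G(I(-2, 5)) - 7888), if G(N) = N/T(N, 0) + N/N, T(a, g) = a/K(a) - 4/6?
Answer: -23722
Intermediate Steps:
T(a, g) = ⅓ (T(a, g) = a/a - 4/6 = 1 - 4*⅙ = 1 - ⅔ = ⅓)
G(N) = 1 + 3*N (G(N) = N/(⅓) + N/N = N*3 + 1 = 3*N + 1 = 1 + 3*N)
-15829 + (G(I(-2, 5)) - 7888) = -15829 + ((1 + 3*(-2)) - 7888) = -15829 + ((1 - 6) - 7888) = -15829 + (-5 - 7888) = -15829 - 7893 = -23722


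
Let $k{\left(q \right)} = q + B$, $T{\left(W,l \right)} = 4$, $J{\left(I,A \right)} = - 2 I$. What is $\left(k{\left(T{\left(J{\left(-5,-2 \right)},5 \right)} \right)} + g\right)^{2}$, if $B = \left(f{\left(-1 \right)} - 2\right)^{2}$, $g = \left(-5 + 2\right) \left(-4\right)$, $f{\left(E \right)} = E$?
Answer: $625$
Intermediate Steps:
$g = 12$ ($g = \left(-3\right) \left(-4\right) = 12$)
$B = 9$ ($B = \left(-1 - 2\right)^{2} = \left(-3\right)^{2} = 9$)
$k{\left(q \right)} = 9 + q$ ($k{\left(q \right)} = q + 9 = 9 + q$)
$\left(k{\left(T{\left(J{\left(-5,-2 \right)},5 \right)} \right)} + g\right)^{2} = \left(\left(9 + 4\right) + 12\right)^{2} = \left(13 + 12\right)^{2} = 25^{2} = 625$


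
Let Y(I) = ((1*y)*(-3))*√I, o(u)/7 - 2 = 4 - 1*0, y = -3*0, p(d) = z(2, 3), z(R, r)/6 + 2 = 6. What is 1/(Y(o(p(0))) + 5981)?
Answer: 1/5981 ≈ 0.00016720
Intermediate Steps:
z(R, r) = 24 (z(R, r) = -12 + 6*6 = -12 + 36 = 24)
p(d) = 24
y = 0
o(u) = 42 (o(u) = 14 + 7*(4 - 1*0) = 14 + 7*(4 + 0) = 14 + 7*4 = 14 + 28 = 42)
Y(I) = 0 (Y(I) = ((1*0)*(-3))*√I = (0*(-3))*√I = 0*√I = 0)
1/(Y(o(p(0))) + 5981) = 1/(0 + 5981) = 1/5981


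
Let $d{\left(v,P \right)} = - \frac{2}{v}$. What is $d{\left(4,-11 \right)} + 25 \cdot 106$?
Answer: $\frac{5299}{2} \approx 2649.5$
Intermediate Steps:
$d{\left(4,-11 \right)} + 25 \cdot 106 = - \frac{2}{4} + 25 \cdot 106 = \left(-2\right) \frac{1}{4} + 2650 = - \frac{1}{2} + 2650 = \frac{5299}{2}$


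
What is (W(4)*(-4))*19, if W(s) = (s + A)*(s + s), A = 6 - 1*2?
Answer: -4864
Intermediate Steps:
A = 4 (A = 6 - 2 = 4)
W(s) = 2*s*(4 + s) (W(s) = (s + 4)*(s + s) = (4 + s)*(2*s) = 2*s*(4 + s))
(W(4)*(-4))*19 = ((2*4*(4 + 4))*(-4))*19 = ((2*4*8)*(-4))*19 = (64*(-4))*19 = -256*19 = -4864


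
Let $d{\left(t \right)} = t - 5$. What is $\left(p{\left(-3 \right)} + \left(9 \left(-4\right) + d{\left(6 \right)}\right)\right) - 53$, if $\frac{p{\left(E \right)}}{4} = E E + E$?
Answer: $-64$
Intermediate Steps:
$d{\left(t \right)} = -5 + t$
$p{\left(E \right)} = 4 E + 4 E^{2}$ ($p{\left(E \right)} = 4 \left(E E + E\right) = 4 \left(E^{2} + E\right) = 4 \left(E + E^{2}\right) = 4 E + 4 E^{2}$)
$\left(p{\left(-3 \right)} + \left(9 \left(-4\right) + d{\left(6 \right)}\right)\right) - 53 = \left(4 \left(-3\right) \left(1 - 3\right) + \left(9 \left(-4\right) + \left(-5 + 6\right)\right)\right) - 53 = \left(4 \left(-3\right) \left(-2\right) + \left(-36 + 1\right)\right) - 53 = \left(24 - 35\right) - 53 = -11 - 53 = -64$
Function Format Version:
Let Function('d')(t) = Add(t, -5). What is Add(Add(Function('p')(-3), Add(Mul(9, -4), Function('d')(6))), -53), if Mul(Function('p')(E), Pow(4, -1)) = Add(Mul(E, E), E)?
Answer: -64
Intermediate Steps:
Function('d')(t) = Add(-5, t)
Function('p')(E) = Add(Mul(4, E), Mul(4, Pow(E, 2))) (Function('p')(E) = Mul(4, Add(Mul(E, E), E)) = Mul(4, Add(Pow(E, 2), E)) = Mul(4, Add(E, Pow(E, 2))) = Add(Mul(4, E), Mul(4, Pow(E, 2))))
Add(Add(Function('p')(-3), Add(Mul(9, -4), Function('d')(6))), -53) = Add(Add(Mul(4, -3, Add(1, -3)), Add(Mul(9, -4), Add(-5, 6))), -53) = Add(Add(Mul(4, -3, -2), Add(-36, 1)), -53) = Add(Add(24, -35), -53) = Add(-11, -53) = -64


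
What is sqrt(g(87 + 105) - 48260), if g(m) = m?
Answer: 2*I*sqrt(12017) ≈ 219.24*I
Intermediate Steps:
sqrt(g(87 + 105) - 48260) = sqrt((87 + 105) - 48260) = sqrt(192 - 48260) = sqrt(-48068) = 2*I*sqrt(12017)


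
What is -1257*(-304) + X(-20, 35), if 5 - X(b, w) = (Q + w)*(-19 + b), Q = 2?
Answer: 383576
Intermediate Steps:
X(b, w) = 5 - (-19 + b)*(2 + w) (X(b, w) = 5 - (2 + w)*(-19 + b) = 5 - (-19 + b)*(2 + w))
-1257*(-304) + X(-20, 35) = -1257*(-304) + (43 - 2*(-20) + 19*35 - 1*(-20)*35) = 382128 + (43 + 40 + 665 + 700) = 382128 + 1448 = 383576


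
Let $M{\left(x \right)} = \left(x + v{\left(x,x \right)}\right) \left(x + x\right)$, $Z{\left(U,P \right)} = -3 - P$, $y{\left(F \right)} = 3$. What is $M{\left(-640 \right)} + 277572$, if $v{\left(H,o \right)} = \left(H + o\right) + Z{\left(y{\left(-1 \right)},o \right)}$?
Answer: $1919812$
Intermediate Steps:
$v{\left(H,o \right)} = -3 + H$ ($v{\left(H,o \right)} = \left(H + o\right) - \left(3 + o\right) = -3 + H$)
$M{\left(x \right)} = 2 x \left(-3 + 2 x\right)$ ($M{\left(x \right)} = \left(x + \left(-3 + x\right)\right) \left(x + x\right) = \left(-3 + 2 x\right) 2 x = 2 x \left(-3 + 2 x\right)$)
$M{\left(-640 \right)} + 277572 = 2 \left(-640\right) \left(-3 + 2 \left(-640\right)\right) + 277572 = 2 \left(-640\right) \left(-3 - 1280\right) + 277572 = 2 \left(-640\right) \left(-1283\right) + 277572 = 1642240 + 277572 = 1919812$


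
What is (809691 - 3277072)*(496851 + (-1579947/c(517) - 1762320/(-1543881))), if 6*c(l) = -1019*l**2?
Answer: -171834850969992439435025141/140167664790857 ≈ -1.2259e+12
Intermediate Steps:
c(l) = -1019*l**2/6 (c(l) = (-1019*l**2)/6 = -1019*l**2/6)
(809691 - 3277072)*(496851 + (-1579947/c(517) - 1762320/(-1543881))) = (809691 - 3277072)*(496851 + (-1579947/((-1019/6*517**2)) - 1762320/(-1543881))) = -2467381*(496851 + (-1579947/((-1019/6*267289)) - 1762320*(-1/1543881))) = -2467381*(496851 + (-1579947/(-272367491/6) + 587440/514627)) = -2467381*(496851 + (-1579947*(-6/272367491) + 587440/514627)) = -2467381*(496851 + (9479682/272367491 + 587440/514627)) = -2467381*(496851 + 164878059221654/140167664790857) = -2467381*69642609297061312961/140167664790857 = -171834850969992439435025141/140167664790857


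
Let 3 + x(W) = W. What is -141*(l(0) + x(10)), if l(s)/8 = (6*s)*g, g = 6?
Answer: -987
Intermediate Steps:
x(W) = -3 + W
l(s) = 288*s (l(s) = 8*((6*s)*6) = 8*(36*s) = 288*s)
-141*(l(0) + x(10)) = -141*(288*0 + (-3 + 10)) = -141*(0 + 7) = -141*7 = -987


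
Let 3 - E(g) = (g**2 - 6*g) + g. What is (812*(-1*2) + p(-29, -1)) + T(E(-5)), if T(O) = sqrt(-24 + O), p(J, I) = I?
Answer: -1625 + I*sqrt(71) ≈ -1625.0 + 8.4261*I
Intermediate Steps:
E(g) = 3 - g**2 + 5*g (E(g) = 3 - ((g**2 - 6*g) + g) = 3 - (g**2 - 5*g) = 3 + (-g**2 + 5*g) = 3 - g**2 + 5*g)
(812*(-1*2) + p(-29, -1)) + T(E(-5)) = (812*(-1*2) - 1) + sqrt(-24 + (3 - 1*(-5)**2 + 5*(-5))) = (812*(-2) - 1) + sqrt(-24 + (3 - 1*25 - 25)) = (-1624 - 1) + sqrt(-24 + (3 - 25 - 25)) = -1625 + sqrt(-24 - 47) = -1625 + sqrt(-71) = -1625 + I*sqrt(71)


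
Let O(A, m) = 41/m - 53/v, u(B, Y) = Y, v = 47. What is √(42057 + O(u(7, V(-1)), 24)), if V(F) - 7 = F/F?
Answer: √13378348182/564 ≈ 205.08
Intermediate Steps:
V(F) = 8 (V(F) = 7 + F/F = 7 + 1 = 8)
O(A, m) = -53/47 + 41/m (O(A, m) = 41/m - 53/47 = -53/47 + 41/m)
√(42057 + O(u(7, V(-1)), 24)) = √(42057 + (-53/47 + 41/24)) = √(42057 + 655/1128) = √(47440951/1128) = √13378348182/564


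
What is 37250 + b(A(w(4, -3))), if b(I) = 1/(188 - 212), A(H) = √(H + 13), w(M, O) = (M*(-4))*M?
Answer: 893999/24 ≈ 37250.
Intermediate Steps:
w(M, O) = -4*M² (w(M, O) = (-4*M)*M = -4*M²)
A(H) = √(13 + H)
b(I) = -1/24 (b(I) = 1/(-24) = -1/24)
37250 + b(A(w(4, -3))) = 37250 - 1/24 = 893999/24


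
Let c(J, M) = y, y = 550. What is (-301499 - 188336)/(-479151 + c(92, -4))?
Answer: 489835/478601 ≈ 1.0235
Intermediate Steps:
c(J, M) = 550
(-301499 - 188336)/(-479151 + c(92, -4)) = (-301499 - 188336)/(-479151 + 550) = -489835/(-478601) = -489835*(-1/478601) = 489835/478601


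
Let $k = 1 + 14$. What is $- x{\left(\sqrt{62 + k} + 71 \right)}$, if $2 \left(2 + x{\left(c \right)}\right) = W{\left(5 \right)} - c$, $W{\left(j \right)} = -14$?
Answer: $\frac{89}{2} + \frac{\sqrt{77}}{2} \approx 48.887$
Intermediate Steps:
$k = 15$
$x{\left(c \right)} = -9 - \frac{c}{2}$ ($x{\left(c \right)} = -2 + \frac{-14 - c}{2} = -2 - \left(7 + \frac{c}{2}\right) = -9 - \frac{c}{2}$)
$- x{\left(\sqrt{62 + k} + 71 \right)} = - (-9 - \frac{\sqrt{62 + 15} + 71}{2}) = - (-9 - \frac{\sqrt{77} + 71}{2}) = - (-9 - \frac{71 + \sqrt{77}}{2}) = - (-9 - \left(\frac{71}{2} + \frac{\sqrt{77}}{2}\right)) = - (- \frac{89}{2} - \frac{\sqrt{77}}{2}) = \frac{89}{2} + \frac{\sqrt{77}}{2}$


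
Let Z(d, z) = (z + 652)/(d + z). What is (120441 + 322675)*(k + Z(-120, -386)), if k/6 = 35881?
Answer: 24135298873100/253 ≈ 9.5396e+10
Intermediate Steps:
k = 215286 (k = 6*35881 = 215286)
Z(d, z) = (652 + z)/(d + z)
(120441 + 322675)*(k + Z(-120, -386)) = (120441 + 322675)*(215286 + (652 - 386)/(-120 - 386)) = 443116*(215286 + 266/(-506)) = 443116*(215286 - 1/506*266) = 443116*(215286 - 133/253) = 443116*(54467225/253) = 24135298873100/253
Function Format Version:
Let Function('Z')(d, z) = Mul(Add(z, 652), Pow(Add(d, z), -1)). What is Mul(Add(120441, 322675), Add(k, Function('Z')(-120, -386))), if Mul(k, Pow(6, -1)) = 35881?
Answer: Rational(24135298873100, 253) ≈ 9.5396e+10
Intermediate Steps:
k = 215286 (k = Mul(6, 35881) = 215286)
Function('Z')(d, z) = Mul(Pow(Add(d, z), -1), Add(652, z)) (Function('Z')(d, z) = Mul(Add(652, z), Pow(Add(d, z), -1)) = Mul(Pow(Add(d, z), -1), Add(652, z)))
Mul(Add(120441, 322675), Add(k, Function('Z')(-120, -386))) = Mul(Add(120441, 322675), Add(215286, Mul(Pow(Add(-120, -386), -1), Add(652, -386)))) = Mul(443116, Add(215286, Mul(Pow(-506, -1), 266))) = Mul(443116, Add(215286, Mul(Rational(-1, 506), 266))) = Mul(443116, Add(215286, Rational(-133, 253))) = Mul(443116, Rational(54467225, 253)) = Rational(24135298873100, 253)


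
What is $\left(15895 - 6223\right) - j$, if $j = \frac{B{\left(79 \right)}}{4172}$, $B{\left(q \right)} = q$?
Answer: $\frac{40351505}{4172} \approx 9672.0$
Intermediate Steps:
$j = \frac{79}{4172} \approx 0.018936$
$\left(15895 - 6223\right) - j = \left(15895 - 6223\right) - \frac{79}{4172} = 9672 - \frac{79}{4172} = \frac{40351505}{4172}$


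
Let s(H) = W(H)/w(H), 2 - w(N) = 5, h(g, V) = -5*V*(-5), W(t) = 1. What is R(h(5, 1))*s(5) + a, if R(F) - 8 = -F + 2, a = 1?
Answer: 6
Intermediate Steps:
h(g, V) = 25*V
w(N) = -3 (w(N) = 2 - 1*5 = 2 - 5 = -3)
s(H) = -⅓ (s(H) = 1/(-3) = 1*(-⅓) = -⅓)
R(F) = 10 - F (R(F) = 8 + (-F + 2) = 8 + (2 - F) = 10 - F)
R(h(5, 1))*s(5) + a = (10 - 25)*(-⅓) + 1 = -15*(-⅓) + 1 = 5 + 1 = 6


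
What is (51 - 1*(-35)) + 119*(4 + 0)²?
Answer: 1990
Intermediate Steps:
(51 - 1*(-35)) + 119*(4 + 0)² = (51 + 35) + 119*4² = 86 + 119*16 = 86 + 1904 = 1990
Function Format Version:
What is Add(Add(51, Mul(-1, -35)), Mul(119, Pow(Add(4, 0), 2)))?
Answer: 1990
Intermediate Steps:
Add(Add(51, Mul(-1, -35)), Mul(119, Pow(Add(4, 0), 2))) = Add(Add(51, 35), Mul(119, Pow(4, 2))) = Add(86, Mul(119, 16)) = Add(86, 1904) = 1990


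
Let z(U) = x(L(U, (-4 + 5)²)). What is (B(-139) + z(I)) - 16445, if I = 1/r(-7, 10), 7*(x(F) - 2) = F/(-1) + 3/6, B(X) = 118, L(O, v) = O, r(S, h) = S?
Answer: -1599841/98 ≈ -16325.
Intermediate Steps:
x(F) = 29/14 - F/7 (x(F) = 2 + (F/(-1) + 3/6)/7 = 2 + (F*(-1) + 3*(⅙))/7 = 2 + (-F + ½)/7 = 2 + (½ - F)/7 = 2 + (1/14 - F/7) = 29/14 - F/7)
I = -⅐ (I = 1/(-7) = -⅐ ≈ -0.14286)
z(U) = 29/14 - U/7
(B(-139) + z(I)) - 16445 = (118 + (29/14 - ⅐*(-⅐))) - 16445 = (118 + (29/14 + 1/49)) - 16445 = (118 + 205/98) - 16445 = 11769/98 - 16445 = -1599841/98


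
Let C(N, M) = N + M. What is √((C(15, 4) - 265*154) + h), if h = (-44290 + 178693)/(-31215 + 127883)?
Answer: 3*I*√62650683095/3718 ≈ 201.96*I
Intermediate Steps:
h = 134403/96668 ≈ 1.3904
C(N, M) = M + N
√((C(15, 4) - 265*154) + h) = √(((4 + 15) - 265*154) + 134403/96668) = √((19 - 40810) + 134403/96668) = √(-40791 + 134403/96668) = √(-3943049985/96668) = 3*I*√62650683095/3718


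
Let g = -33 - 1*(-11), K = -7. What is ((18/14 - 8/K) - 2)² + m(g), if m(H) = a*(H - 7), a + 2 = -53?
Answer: 78164/49 ≈ 1595.2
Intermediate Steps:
a = -55 (a = -2 - 53 = -55)
g = -22 (g = -33 + 11 = -22)
m(H) = 385 - 55*H (m(H) = -55*(H - 7) = -55*(-7 + H) = 385 - 55*H)
((18/14 - 8/K) - 2)² + m(g) = ((18/14 - 8/(-7)) - 2)² + (385 - 55*(-22)) = ((18*(1/14) - 8*(-⅐)) - 2)² + (385 + 1210) = ((9/7 + 8/7) - 2)² + 1595 = (17/7 - 2)² + 1595 = (3/7)² + 1595 = 9/49 + 1595 = 78164/49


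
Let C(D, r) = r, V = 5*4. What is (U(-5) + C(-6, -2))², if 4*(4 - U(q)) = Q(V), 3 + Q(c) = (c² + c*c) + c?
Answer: 654481/16 ≈ 40905.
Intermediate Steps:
V = 20
Q(c) = -3 + c + 2*c² (Q(c) = -3 + ((c² + c*c) + c) = -3 + ((c² + c²) + c) = -3 + (2*c² + c) = -3 + (c + 2*c²) = -3 + c + 2*c²)
U(q) = -801/4 (U(q) = 4 - (-3 + 20 + 2*20²)/4 = 4 - (-3 + 20 + 2*400)/4 = 4 - (-3 + 20 + 800)/4 = 4 - ¼*817 = 4 - 817/4 = -801/4)
(U(-5) + C(-6, -2))² = (-801/4 - 2)² = (-809/4)² = 654481/16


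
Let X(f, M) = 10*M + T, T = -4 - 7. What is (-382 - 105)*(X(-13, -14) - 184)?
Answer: 163145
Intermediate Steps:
T = -11
X(f, M) = -11 + 10*M (X(f, M) = 10*M - 11 = -11 + 10*M)
(-382 - 105)*(X(-13, -14) - 184) = (-382 - 105)*((-11 + 10*(-14)) - 184) = -487*((-11 - 140) - 184) = -487*(-151 - 184) = -487*(-335) = 163145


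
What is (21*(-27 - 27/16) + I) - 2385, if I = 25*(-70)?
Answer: -75799/16 ≈ -4737.4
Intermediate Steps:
I = -1750
(21*(-27 - 27/16) + I) - 2385 = (21*(-27 - 27/16) - 1750) - 2385 = (21*(-459/16) - 1750) - 2385 = (-9639/16 - 1750) - 2385 = -37639/16 - 2385 = -75799/16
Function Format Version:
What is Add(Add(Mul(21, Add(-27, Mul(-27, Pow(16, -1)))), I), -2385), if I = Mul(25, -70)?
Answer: Rational(-75799, 16) ≈ -4737.4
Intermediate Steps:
I = -1750
Add(Add(Mul(21, Add(-27, Mul(-27, Pow(16, -1)))), I), -2385) = Add(Add(Mul(21, Add(-27, Mul(-27, Pow(16, -1)))), -1750), -2385) = Add(Add(Mul(21, Add(-27, Mul(-27, Rational(1, 16)))), -1750), -2385) = Add(Add(Mul(21, Add(-27, Rational(-27, 16))), -1750), -2385) = Add(Add(Mul(21, Rational(-459, 16)), -1750), -2385) = Add(Add(Rational(-9639, 16), -1750), -2385) = Add(Rational(-37639, 16), -2385) = Rational(-75799, 16)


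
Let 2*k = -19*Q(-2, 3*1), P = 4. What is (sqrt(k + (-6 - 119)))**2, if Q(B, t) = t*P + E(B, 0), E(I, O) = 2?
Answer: -258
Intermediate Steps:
Q(B, t) = 2 + 4*t (Q(B, t) = t*4 + 2 = 4*t + 2 = 2 + 4*t)
k = -133 (k = (-19*(2 + 4*(3*1)))/2 = (-19*(2 + 4*3))/2 = (-19*(2 + 12))/2 = (-19*14)/2 = (1/2)*(-266) = -133)
(sqrt(k + (-6 - 119)))**2 = (sqrt(-133 + (-6 - 119)))**2 = (sqrt(-133 - 125))**2 = (sqrt(-258))**2 = (I*sqrt(258))**2 = -258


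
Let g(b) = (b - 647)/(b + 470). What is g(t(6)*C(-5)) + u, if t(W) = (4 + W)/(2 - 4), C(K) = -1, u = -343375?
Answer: -163103767/475 ≈ -3.4338e+5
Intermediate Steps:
t(W) = -2 - W/2 (t(W) = (4 + W)/(-2) = (4 + W)*(-½) = -2 - W/2)
g(b) = (-647 + b)/(470 + b)
g(t(6)*C(-5)) + u = (-647 + (-2 - ½*6)*(-1))/(470 + (-2 - ½*6)*(-1)) - 343375 = (-647 + (-2 - 3)*(-1))/(470 + (-2 - 3)*(-1)) - 343375 = (-647 - 5*(-1))/(470 - 5*(-1)) - 343375 = (-647 + 5)/(470 + 5) - 343375 = -642/475 - 343375 = -163103767/475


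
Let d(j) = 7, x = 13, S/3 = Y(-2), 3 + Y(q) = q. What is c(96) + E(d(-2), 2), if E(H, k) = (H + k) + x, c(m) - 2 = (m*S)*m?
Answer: -138216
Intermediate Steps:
Y(q) = -3 + q
S = -15 (S = 3*(-3 - 2) = 3*(-5) = -15)
c(m) = 2 - 15*m² (c(m) = 2 + (m*(-15))*m = 2 + (-15*m)*m = 2 - 15*m²)
E(H, k) = 13 + H + k (E(H, k) = (H + k) + 13 = 13 + H + k)
c(96) + E(d(-2), 2) = (2 - 15*96²) + (13 + 7 + 2) = (2 - 15*9216) + 22 = (2 - 138240) + 22 = -138238 + 22 = -138216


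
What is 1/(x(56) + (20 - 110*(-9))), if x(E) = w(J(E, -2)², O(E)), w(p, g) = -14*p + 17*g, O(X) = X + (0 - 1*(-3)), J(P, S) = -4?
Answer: 1/1789 ≈ 0.00055897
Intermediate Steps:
O(X) = 3 + X (O(X) = X + (0 + 3) = X + 3 = 3 + X)
x(E) = -173 + 17*E (x(E) = -14*(-4)² + 17*(3 + E) = -14*16 + (51 + 17*E) = -224 + (51 + 17*E) = -173 + 17*E)
1/(x(56) + (20 - 110*(-9))) = 1/((-173 + 17*56) + (20 - 110*(-9))) = 1/((-173 + 952) + (20 + 990)) = 1/(779 + 1010) = 1/1789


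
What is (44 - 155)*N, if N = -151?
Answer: 16761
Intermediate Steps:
(44 - 155)*N = (44 - 155)*(-151) = -111*(-151) = 16761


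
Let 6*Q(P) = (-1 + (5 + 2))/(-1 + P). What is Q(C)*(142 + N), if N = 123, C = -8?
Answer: -265/9 ≈ -29.444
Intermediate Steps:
Q(P) = 1/(-1 + P) (Q(P) = ((-1 + (5 + 2))/(-1 + P))/6 = ((-1 + 7)/(-1 + P))/6 = (6/(-1 + P))/6 = 1/(-1 + P))
Q(C)*(142 + N) = (142 + 123)/(-1 - 8) = 265/(-9) = -⅑*265 = -265/9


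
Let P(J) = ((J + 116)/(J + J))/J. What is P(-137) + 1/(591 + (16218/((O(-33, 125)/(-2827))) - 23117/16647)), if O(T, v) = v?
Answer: -4020077896533/7151078242296899 ≈ -0.00056216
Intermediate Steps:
P(J) = (116 + J)/(2*J²) (P(J) = ((116 + J)/((2*J)))/J = ((116 + J)*(1/(2*J)))/J = ((116 + J)/(2*J))/J = (116 + J)/(2*J²))
P(-137) + 1/(591 + (16218/((O(-33, 125)/(-2827))) - 23117/16647)) = (½)*(116 - 137)/(-137)² + 1/(591 + (16218/((125/(-2827))) - 23117/16647)) = (½)*(1/18769)*(-21) + 1/(591 + (16218/((125*(-1/2827))) - 23117*1/16647)) = -21/37538 + 1/(591 + (16218/(-125/2827) - 23117/16647)) = -21/37538 + 1/(591 + (16218*(-2827/125) - 23117/16647)) = -21/37538 + 1/(591 + (-45848286/125 - 23117/16647)) = -21/37538 + 1/(591 - 763239306667/2080875) = -21/37538 + 1/(-762009509542/2080875) = -21/37538 - 2080875/762009509542 = -4020077896533/7151078242296899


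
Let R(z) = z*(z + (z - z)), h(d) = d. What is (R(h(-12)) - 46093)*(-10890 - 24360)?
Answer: 1619702250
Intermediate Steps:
R(z) = z² (R(z) = z*(z + 0) = z*z = z²)
(R(h(-12)) - 46093)*(-10890 - 24360) = ((-12)² - 46093)*(-10890 - 24360) = (144 - 46093)*(-35250) = -45949*(-35250) = 1619702250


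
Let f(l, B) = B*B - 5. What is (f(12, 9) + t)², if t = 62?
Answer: 19044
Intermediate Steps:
f(l, B) = -5 + B² (f(l, B) = B² - 5 = -5 + B²)
(f(12, 9) + t)² = ((-5 + 9²) + 62)² = ((-5 + 81) + 62)² = (76 + 62)² = 138² = 19044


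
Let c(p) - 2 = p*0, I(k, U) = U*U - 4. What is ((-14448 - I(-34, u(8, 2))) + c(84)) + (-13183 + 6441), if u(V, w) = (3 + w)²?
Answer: -21809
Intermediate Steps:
I(k, U) = -4 + U² (I(k, U) = U² - 4 = -4 + U²)
c(p) = 2 (c(p) = 2 + p*0 = 2 + 0 = 2)
((-14448 - I(-34, u(8, 2))) + c(84)) + (-13183 + 6441) = ((-14448 - (-4 + ((3 + 2)²)²)) + 2) + (-13183 + 6441) = ((-14448 - (-4 + (5²)²)) + 2) - 6742 = ((-14448 - (-4 + 25²)) + 2) - 6742 = ((-14448 - (-4 + 625)) + 2) - 6742 = ((-14448 - 1*621) + 2) - 6742 = ((-14448 - 621) + 2) - 6742 = (-15069 + 2) - 6742 = -15067 - 6742 = -21809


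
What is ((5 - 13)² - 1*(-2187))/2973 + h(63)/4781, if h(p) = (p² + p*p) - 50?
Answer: 34213055/14213913 ≈ 2.4070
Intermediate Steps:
h(p) = -50 + 2*p² (h(p) = (p² + p²) - 50 = 2*p² - 50 = -50 + 2*p²)
((5 - 13)² - 1*(-2187))/2973 + h(63)/4781 = ((5 - 13)² - 1*(-2187))/2973 + (-50 + 2*63²)/4781 = ((-8)² + 2187)*(1/2973) + (-50 + 2*3969)*(1/4781) = (64 + 2187)*(1/2973) + (-50 + 7938)*(1/4781) = 2251*(1/2973) + 7888*(1/4781) = 2251/2973 + 7888/4781 = 34213055/14213913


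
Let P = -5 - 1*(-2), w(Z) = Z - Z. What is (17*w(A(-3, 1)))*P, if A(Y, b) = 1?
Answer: 0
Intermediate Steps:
w(Z) = 0
P = -3 (P = -5 + 2 = -3)
(17*w(A(-3, 1)))*P = (17*0)*(-3) = 0*(-3) = 0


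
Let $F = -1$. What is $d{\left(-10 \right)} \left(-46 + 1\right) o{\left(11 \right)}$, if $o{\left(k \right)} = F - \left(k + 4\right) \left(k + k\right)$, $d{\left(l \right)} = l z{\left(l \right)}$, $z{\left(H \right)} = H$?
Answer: $1489500$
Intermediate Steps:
$d{\left(l \right)} = l^{2}$ ($d{\left(l \right)} = l l = l^{2}$)
$o{\left(k \right)} = -1 - 2 k \left(4 + k\right)$ ($o{\left(k \right)} = -1 - \left(k + 4\right) \left(k + k\right) = -1 - \left(4 + k\right) 2 k = -1 - 2 k \left(4 + k\right)$)
$d{\left(-10 \right)} \left(-46 + 1\right) o{\left(11 \right)} = \left(-10\right)^{2} \left(-46 + 1\right) \left(-1 - 88 - 2 \cdot 11^{2}\right) = 100 \left(-45\right) \left(-1 - 88 - 242\right) = - 4500 \left(-1 - 88 - 242\right) = \left(-4500\right) \left(-331\right) = 1489500$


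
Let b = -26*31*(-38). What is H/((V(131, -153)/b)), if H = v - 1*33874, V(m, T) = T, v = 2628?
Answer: 56294264/9 ≈ 6.2549e+6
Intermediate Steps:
H = -31246 (H = 2628 - 1*33874 = 2628 - 33874 = -31246)
b = 30628 (b = -806*(-38) = 30628)
H/((V(131, -153)/b)) = -31246/((-153/30628)) = -31246/((-153*1/30628)) = -31246/(-153/30628) = -31246*(-30628/153) = 56294264/9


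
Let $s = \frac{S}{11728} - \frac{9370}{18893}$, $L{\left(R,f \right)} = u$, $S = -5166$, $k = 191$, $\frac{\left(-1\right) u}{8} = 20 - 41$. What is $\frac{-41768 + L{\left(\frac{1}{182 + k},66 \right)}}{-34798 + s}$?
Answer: $\frac{921760752640}{771064755759} \approx 1.1954$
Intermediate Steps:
$u = 168$ ($u = - 8 \left(20 - 41\right) = \left(-8\right) \left(-21\right) = 168$)
$L{\left(R,f \right)} = 168$
$s = - \frac{103746299}{110788552}$ ($s = - \frac{5166}{11728} - \frac{9370}{18893} = \left(-5166\right) \frac{1}{11728} - \frac{9370}{18893} = - \frac{2583}{5864} - \frac{9370}{18893} = - \frac{103746299}{110788552} \approx -0.93643$)
$\frac{-41768 + L{\left(\frac{1}{182 + k},66 \right)}}{-34798 + s} = \frac{-41768 + 168}{-34798 - \frac{103746299}{110788552}} = - \frac{41600}{- \frac{3855323778795}{110788552}} = \left(-41600\right) \left(- \frac{110788552}{3855323778795}\right) = \frac{921760752640}{771064755759}$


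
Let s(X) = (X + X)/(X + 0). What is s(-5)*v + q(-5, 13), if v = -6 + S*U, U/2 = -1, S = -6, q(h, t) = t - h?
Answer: 30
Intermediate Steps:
s(X) = 2 (s(X) = (2*X)/X = 2)
U = -2 (U = 2*(-1) = -2)
v = 6 (v = -6 - 6*(-2) = -6 + 12 = 6)
s(-5)*v + q(-5, 13) = 2*6 + (13 - 1*(-5)) = 12 + (13 + 5) = 12 + 18 = 30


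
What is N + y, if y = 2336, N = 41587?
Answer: 43923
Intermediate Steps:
N + y = 41587 + 2336 = 43923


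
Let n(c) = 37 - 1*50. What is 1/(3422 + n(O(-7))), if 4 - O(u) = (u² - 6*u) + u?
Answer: 1/3409 ≈ 0.00029334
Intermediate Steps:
O(u) = 4 - u² + 5*u (O(u) = 4 - ((u² - 6*u) + u) = 4 - (u² - 5*u) = 4 + (-u² + 5*u) = 4 - u² + 5*u)
n(c) = -13 (n(c) = 37 - 50 = -13)
1/(3422 + n(O(-7))) = 1/(3422 - 13) = 1/3409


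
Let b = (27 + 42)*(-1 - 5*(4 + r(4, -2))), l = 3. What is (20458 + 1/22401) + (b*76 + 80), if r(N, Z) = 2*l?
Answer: -5530941305/22401 ≈ -2.4691e+5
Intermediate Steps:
r(N, Z) = 6 (r(N, Z) = 2*3 = 6)
b = -3519 (b = (27 + 42)*(-1 - 5*(4 + 6)) = 69*(-1 - 5*10) = 69*(-1 - 50) = 69*(-51) = -3519)
(20458 + 1/22401) + (b*76 + 80) = (20458 + 1/22401) + (-3519*76 + 80) = (20458 + 1/22401) + (-267444 + 80) = 458279659/22401 - 267364 = -5530941305/22401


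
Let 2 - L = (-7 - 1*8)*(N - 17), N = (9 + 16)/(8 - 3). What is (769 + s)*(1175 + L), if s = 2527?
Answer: 3286112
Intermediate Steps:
N = 5 (N = 25/5 = 25*(⅕) = 5)
L = -178 (L = 2 - (-7 - 1*8)*(5 - 17) = 2 - (-7 - 8)*(-12) = 2 - (-15)*(-12) = 2 - 1*180 = 2 - 180 = -178)
(769 + s)*(1175 + L) = (769 + 2527)*(1175 - 178) = 3296*997 = 3286112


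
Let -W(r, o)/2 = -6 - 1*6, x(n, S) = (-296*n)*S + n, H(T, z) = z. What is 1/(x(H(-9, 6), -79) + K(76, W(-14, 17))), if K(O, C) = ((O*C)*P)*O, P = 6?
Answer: 1/972054 ≈ 1.0287e-6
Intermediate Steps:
x(n, S) = n - 296*S*n (x(n, S) = -296*S*n + n = n - 296*S*n)
W(r, o) = 24 (W(r, o) = -2*(-6 - 1*6) = -2*(-6 - 6) = -2*(-12) = 24)
K(O, C) = 6*C*O**2 (K(O, C) = ((O*C)*6)*O = ((C*O)*6)*O = (6*C*O)*O = 6*C*O**2)
1/(x(H(-9, 6), -79) + K(76, W(-14, 17))) = 1/(6*(1 - 296*(-79)) + 6*24*76**2) = 1/(6*(1 + 23384) + 6*24*5776) = 1/(6*23385 + 831744) = 1/(140310 + 831744) = 1/972054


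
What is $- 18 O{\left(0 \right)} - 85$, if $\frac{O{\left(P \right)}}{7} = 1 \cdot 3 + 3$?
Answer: $-841$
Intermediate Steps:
$O{\left(P \right)} = 42$ ($O{\left(P \right)} = 7 \left(1 \cdot 3 + 3\right) = 7 \left(3 + 3\right) = 7 \cdot 6 = 42$)
$- 18 O{\left(0 \right)} - 85 = \left(-18\right) 42 - 85 = -756 - 85 = -841$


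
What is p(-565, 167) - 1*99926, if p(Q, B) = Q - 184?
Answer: -100675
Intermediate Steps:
p(Q, B) = -184 + Q
p(-565, 167) - 1*99926 = (-184 - 565) - 1*99926 = -749 - 99926 = -100675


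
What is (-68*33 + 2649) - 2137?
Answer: -1732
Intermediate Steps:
(-68*33 + 2649) - 2137 = (-2244 + 2649) - 2137 = 405 - 2137 = -1732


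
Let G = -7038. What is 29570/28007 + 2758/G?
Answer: 65435177/98556633 ≈ 0.66393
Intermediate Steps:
29570/28007 + 2758/G = 29570/28007 + 2758/(-7038) = 29570*(1/28007) + 2758*(-1/7038) = 29570/28007 - 1379/3519 = 65435177/98556633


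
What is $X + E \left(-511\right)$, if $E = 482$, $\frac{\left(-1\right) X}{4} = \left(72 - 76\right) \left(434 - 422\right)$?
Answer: $-246110$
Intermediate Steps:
$X = 192$ ($X = - 4 \left(72 - 76\right) \left(434 - 422\right) = - 4 \left(\left(-4\right) 12\right) = \left(-4\right) \left(-48\right) = 192$)
$X + E \left(-511\right) = 192 + 482 \left(-511\right) = 192 - 246302 = -246110$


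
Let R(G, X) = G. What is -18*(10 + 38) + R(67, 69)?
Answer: -797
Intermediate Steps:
-18*(10 + 38) + R(67, 69) = -18*(10 + 38) + 67 = -18*48 + 67 = -864 + 67 = -797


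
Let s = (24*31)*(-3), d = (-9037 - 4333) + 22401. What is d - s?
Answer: 11263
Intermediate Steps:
d = 9031 (d = -13370 + 22401 = 9031)
s = -2232 (s = 744*(-3) = -2232)
d - s = 9031 - 1*(-2232) = 9031 + 2232 = 11263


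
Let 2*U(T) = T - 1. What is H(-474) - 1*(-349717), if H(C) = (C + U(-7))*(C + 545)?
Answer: 315779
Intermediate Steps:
U(T) = -½ + T/2 (U(T) = (T - 1)/2 = (-1 + T)/2 = -½ + T/2)
H(C) = (-4 + C)*(545 + C) (H(C) = (C + (-½ + (½)*(-7)))*(C + 545) = (C + (-½ - 7/2))*(545 + C) = (C - 4)*(545 + C) = (-4 + C)*(545 + C))
H(-474) - 1*(-349717) = (-2180 + (-474)² + 541*(-474)) - 1*(-349717) = (-2180 + 224676 - 256434) + 349717 = -33938 + 349717 = 315779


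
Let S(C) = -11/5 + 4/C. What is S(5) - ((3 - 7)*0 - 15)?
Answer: 68/5 ≈ 13.600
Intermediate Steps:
S(C) = -11/5 + 4/C (S(C) = -11*1/5 + 4/C = -11/5 + 4/C)
S(5) - ((3 - 7)*0 - 15) = (-11/5 + 4/5) - ((3 - 7)*0 - 15) = (-11/5 + 4*(1/5)) - (-4*0 - 15) = (-11/5 + 4/5) - (0 - 15) = -7/5 - 1*(-15) = -7/5 + 15 = 68/5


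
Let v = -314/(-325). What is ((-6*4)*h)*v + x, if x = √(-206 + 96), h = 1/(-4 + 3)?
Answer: 7536/325 + I*√110 ≈ 23.188 + 10.488*I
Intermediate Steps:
h = -1 (h = 1/(-1) = -1)
v = 314/325 (v = -314*(-1/325) = 314/325 ≈ 0.96615)
x = I*√110 (x = √(-110) = I*√110 ≈ 10.488*I)
((-6*4)*h)*v + x = (-6*4*(-1))*(314/325) + I*√110 = -24*(-1)*(314/325) + I*√110 = 24*(314/325) + I*√110 = 7536/325 + I*√110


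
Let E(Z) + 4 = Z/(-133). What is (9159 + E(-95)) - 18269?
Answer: -63793/7 ≈ -9113.3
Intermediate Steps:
E(Z) = -4 - Z/133 (E(Z) = -4 + Z/(-133) = -4 + Z*(-1/133) = -4 - Z/133)
(9159 + E(-95)) - 18269 = (9159 + (-4 - 1/133*(-95))) - 18269 = (9159 + (-4 + 5/7)) - 18269 = (9159 - 23/7) - 18269 = 64090/7 - 18269 = -63793/7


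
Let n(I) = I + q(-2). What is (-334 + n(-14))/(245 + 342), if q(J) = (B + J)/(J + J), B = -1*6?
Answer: -346/587 ≈ -0.58944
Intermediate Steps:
B = -6
q(J) = (-6 + J)/(2*J) (q(J) = (-6 + J)/(J + J) = (-6 + J)/((2*J)) = (-6 + J)*(1/(2*J)) = (-6 + J)/(2*J))
n(I) = 2 + I (n(I) = I + (½)*(-6 - 2)/(-2) = I + (½)*(-½)*(-8) = I + 2 = 2 + I)
(-334 + n(-14))/(245 + 342) = (-334 + (2 - 14))/(245 + 342) = (-334 - 12)/587 = -346*1/587 = -346/587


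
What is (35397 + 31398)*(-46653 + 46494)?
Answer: -10620405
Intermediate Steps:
(35397 + 31398)*(-46653 + 46494) = 66795*(-159) = -10620405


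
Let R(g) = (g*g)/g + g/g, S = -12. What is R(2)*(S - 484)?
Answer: -1488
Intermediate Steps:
R(g) = 1 + g (R(g) = g²/g + 1 = g + 1 = 1 + g)
R(2)*(S - 484) = (1 + 2)*(-12 - 484) = 3*(-496) = -1488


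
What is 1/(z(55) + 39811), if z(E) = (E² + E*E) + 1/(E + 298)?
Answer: 353/16188934 ≈ 2.1805e-5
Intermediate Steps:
z(E) = 1/(298 + E) + 2*E² (z(E) = (E² + E²) + 1/(298 + E) = 2*E² + 1/(298 + E) = 1/(298 + E) + 2*E²)
1/(z(55) + 39811) = 1/((1 + 2*55³ + 596*55²)/(298 + 55) + 39811) = 1/((1 + 2*166375 + 596*3025)/353 + 39811) = 1/((1 + 332750 + 1802900)/353 + 39811) = 1/((1/353)*2135651 + 39811) = 1/(2135651/353 + 39811) = 1/(16188934/353) = 353/16188934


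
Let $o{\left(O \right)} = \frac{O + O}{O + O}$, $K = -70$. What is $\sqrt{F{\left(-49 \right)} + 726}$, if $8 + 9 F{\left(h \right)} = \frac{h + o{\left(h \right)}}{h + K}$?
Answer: $\frac{\sqrt{92420398}}{357} \approx 26.929$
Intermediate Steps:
$o{\left(O \right)} = 1$ ($o{\left(O \right)} = \frac{2 O}{2 O} = 2 O \frac{1}{2 O} = 1$)
$F{\left(h \right)} = - \frac{8}{9} + \frac{1 + h}{9 \left(-70 + h\right)}$ ($F{\left(h \right)} = - \frac{8}{9} + \frac{\left(h + 1\right) \frac{1}{h - 70}}{9} = - \frac{8}{9} + \frac{\left(1 + h\right) \frac{1}{-70 + h}}{9} = - \frac{8}{9} + \frac{\frac{1}{-70 + h} \left(1 + h\right)}{9} = - \frac{8}{9} + \frac{1 + h}{9 \left(-70 + h\right)}$)
$\sqrt{F{\left(-49 \right)} + 726} = \sqrt{\frac{561 - -343}{9 \left(-70 - 49\right)} + 726} = \sqrt{\frac{561 + 343}{9 \left(-119\right)} + 726} = \sqrt{\frac{1}{9} \left(- \frac{1}{119}\right) 904 + 726} = \sqrt{- \frac{904}{1071} + 726} = \sqrt{\frac{776642}{1071}} = \frac{\sqrt{92420398}}{357}$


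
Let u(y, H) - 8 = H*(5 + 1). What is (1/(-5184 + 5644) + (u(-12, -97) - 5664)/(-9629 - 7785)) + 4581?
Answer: 18349356267/4005220 ≈ 4581.4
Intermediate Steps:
u(y, H) = 8 + 6*H (u(y, H) = 8 + H*(5 + 1) = 8 + H*6 = 8 + 6*H)
(1/(-5184 + 5644) + (u(-12, -97) - 5664)/(-9629 - 7785)) + 4581 = (1/(-5184 + 5644) + ((8 + 6*(-97)) - 5664)/(-9629 - 7785)) + 4581 = (1/460 + ((8 - 582) - 5664)/(-17414)) + 4581 = (1/460 + (-574 - 5664)*(-1/17414)) + 4581 = (1/460 - 6238*(-1/17414)) + 4581 = (1/460 + 3119/8707) + 4581 = 1443447/4005220 + 4581 = 18349356267/4005220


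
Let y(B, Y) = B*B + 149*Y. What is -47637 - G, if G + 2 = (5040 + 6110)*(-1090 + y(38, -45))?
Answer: 70766015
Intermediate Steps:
y(B, Y) = B**2 + 149*Y
G = -70813652 (G = -2 + (5040 + 6110)*(-1090 + (38**2 + 149*(-45))) = -2 + 11150*(-1090 + (1444 - 6705)) = -2 + 11150*(-1090 - 5261) = -2 + 11150*(-6351) = -2 - 70813650 = -70813652)
-47637 - G = -47637 - 1*(-70813652) = -47637 + 70813652 = 70766015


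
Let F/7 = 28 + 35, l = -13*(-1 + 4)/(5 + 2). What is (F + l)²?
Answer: 9290304/49 ≈ 1.8960e+5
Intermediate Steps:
l = -39/7 ≈ -5.5714
F = 441 (F = 7*(28 + 35) = 7*63 = 441)
(F + l)² = (441 - 39/7)² = (3048/7)² = 9290304/49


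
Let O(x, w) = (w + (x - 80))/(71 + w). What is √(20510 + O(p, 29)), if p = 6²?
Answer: √2050985/10 ≈ 143.21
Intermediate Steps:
p = 36
O(x, w) = (-80 + w + x)/(71 + w) (O(x, w) = (w + (-80 + x))/(71 + w) = (-80 + w + x)/(71 + w))
√(20510 + O(p, 29)) = √(20510 + (-80 + 29 + 36)/(71 + 29)) = √(20510 - 15/100) = √(20510 + (1/100)*(-15)) = √(20510 - 3/20) = √(410197/20) = √2050985/10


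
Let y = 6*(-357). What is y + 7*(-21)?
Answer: -2289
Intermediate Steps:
y = -2142
y + 7*(-21) = -2142 + 7*(-21) = -2142 - 147 = -2289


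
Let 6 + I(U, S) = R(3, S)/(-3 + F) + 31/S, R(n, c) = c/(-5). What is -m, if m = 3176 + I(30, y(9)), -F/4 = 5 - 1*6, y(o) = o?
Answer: -142724/45 ≈ -3171.6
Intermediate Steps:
R(n, c) = -c/5 (R(n, c) = c*(-⅕) = -c/5)
F = 4 (F = -4*(5 - 1*6) = -4*(5 - 6) = -4*(-1) = 4)
I(U, S) = -6 + 31/S - S/5 (I(U, S) = -6 + ((-S/5)/(-3 + 4) + 31/S) = -6 + (-S/5/1 + 31/S) = -6 + (-S/5*1 + 31/S) = -6 + (-S/5 + 31/S) = -6 + (31/S - S/5) = -6 + 31/S - S/5)
m = 142724/45 (m = 3176 + (-6 + 31/9 - ⅕*9) = 3176 + (-6 + 31*(⅑) - 9/5) = 3176 + (-6 + 31/9 - 9/5) = 3176 - 196/45 = 142724/45 ≈ 3171.6)
-m = -1*142724/45 = -142724/45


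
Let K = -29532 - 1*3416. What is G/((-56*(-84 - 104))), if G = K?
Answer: -8237/2632 ≈ -3.1296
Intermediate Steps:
K = -32948 (K = -29532 - 3416 = -32948)
G = -32948
G/((-56*(-84 - 104))) = -32948*(-1/(56*(-84 - 104))) = -32948/((-56*(-188))) = -32948/10528 = -32948*1/10528 = -8237/2632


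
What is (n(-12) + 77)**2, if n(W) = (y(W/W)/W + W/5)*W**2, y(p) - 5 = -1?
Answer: 2505889/25 ≈ 1.0024e+5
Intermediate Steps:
y(p) = 4 (y(p) = 5 - 1 = 4)
n(W) = W**2*(4/W + W/5) (n(W) = (4/W + W/5)*W**2 = W**2*(4/W + W/5))
(n(-12) + 77)**2 = ((1/5)*(-12)*(20 + (-12)**2) + 77)**2 = ((1/5)*(-12)*(20 + 144) + 77)**2 = ((1/5)*(-12)*164 + 77)**2 = (-1968/5 + 77)**2 = (-1583/5)**2 = 2505889/25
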